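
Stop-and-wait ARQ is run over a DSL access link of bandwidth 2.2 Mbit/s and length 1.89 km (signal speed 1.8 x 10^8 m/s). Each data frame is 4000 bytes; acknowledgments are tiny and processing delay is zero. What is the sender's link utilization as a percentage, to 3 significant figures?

t_tx = L/R = 32000/2200000 = 0.0145455 s.
t_prop = 1890/180000000 = 1.05e-05 s; RTT = 2.1e-05 s.
Cycle = t_tx + RTT = 0.0145665 s.
Utilization = t_tx / cycle = 0.0145455/0.0145665 = 99.9 %.

99.9 %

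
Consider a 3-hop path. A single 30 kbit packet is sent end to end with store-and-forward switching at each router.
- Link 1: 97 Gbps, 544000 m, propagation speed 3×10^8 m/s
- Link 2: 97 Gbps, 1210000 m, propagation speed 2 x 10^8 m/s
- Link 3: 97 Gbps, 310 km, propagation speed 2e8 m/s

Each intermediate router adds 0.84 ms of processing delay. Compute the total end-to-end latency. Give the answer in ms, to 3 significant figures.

L = 30000 bits.
Transmission delay per hop = L/R = 30000/97000000000 = 0.000309278 ms; 3 hops → 0.000927835 ms.
Propagation delays (d/s per hop): 1.81333, 6.05, 1.55 ms; sum = 9.41333 ms.
Processing at 2 router(s): 2 × 0.84 ms = 1.68 ms.
End-to-end = 11.1 ms.

11.1 ms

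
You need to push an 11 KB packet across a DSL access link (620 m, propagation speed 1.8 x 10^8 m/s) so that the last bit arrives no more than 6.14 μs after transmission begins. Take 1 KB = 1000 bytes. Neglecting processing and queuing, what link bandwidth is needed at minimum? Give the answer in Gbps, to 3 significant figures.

32.6 Gbps

L = 88000 bits.
Propagation delay = 620 / 180000000 = 3.44444 μs.
Transmission budget = 6.14 − 3.44444 = 2.69556 μs.
R ≥ L / t_tx = 88000 bits / 2.69556e-06 s = 32.6 Gbps.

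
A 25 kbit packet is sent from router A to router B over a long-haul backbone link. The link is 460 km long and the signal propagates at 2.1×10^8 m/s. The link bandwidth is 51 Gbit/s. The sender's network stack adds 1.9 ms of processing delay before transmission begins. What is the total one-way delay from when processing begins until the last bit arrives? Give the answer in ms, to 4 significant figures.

L = 25000 bits.
Transmission delay = L/R = 25000 / 51000000000 = 0.000490196 ms.
Propagation delay = d/s = 460000 m / 210000000 m/s = 2.19048 ms.
Plus processing delay 1.9 ms = 1.9 ms.
Total = 4.091 ms.

4.091 ms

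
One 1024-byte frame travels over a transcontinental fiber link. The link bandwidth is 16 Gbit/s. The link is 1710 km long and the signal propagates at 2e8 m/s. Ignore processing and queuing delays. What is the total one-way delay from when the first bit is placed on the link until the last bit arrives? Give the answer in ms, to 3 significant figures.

8.55 ms

L = 1024 × 8 = 8192 bits.
Transmission delay = L/R = 8192 / 16000000000 = 0.000512 ms.
Propagation delay = d/s = 1710000 m / 200000000 m/s = 8.55 ms.
Total = 8.55 ms.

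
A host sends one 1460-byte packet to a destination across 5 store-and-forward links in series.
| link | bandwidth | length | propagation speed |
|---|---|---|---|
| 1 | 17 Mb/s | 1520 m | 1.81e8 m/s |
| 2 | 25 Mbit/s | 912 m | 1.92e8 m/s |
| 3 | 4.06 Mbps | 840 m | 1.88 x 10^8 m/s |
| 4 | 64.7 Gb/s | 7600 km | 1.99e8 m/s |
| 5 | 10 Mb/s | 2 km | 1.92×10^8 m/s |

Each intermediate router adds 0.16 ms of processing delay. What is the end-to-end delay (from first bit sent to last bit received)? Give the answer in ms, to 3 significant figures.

L = 1460 × 8 = 11680 bits.
Transmission delays (L/R per hop): 0.687059, 0.4672, 2.87685, 0.000180526, 1.168 ms; sum = 5.19929 ms.
Propagation delays (d/s per hop): 0.00839779, 0.00475, 0.00446809, 38.191, 0.0104167 ms; sum = 38.219 ms.
Processing at 4 router(s): 4 × 0.16 ms = 0.64 ms.
End-to-end = 44.1 ms.

44.1 ms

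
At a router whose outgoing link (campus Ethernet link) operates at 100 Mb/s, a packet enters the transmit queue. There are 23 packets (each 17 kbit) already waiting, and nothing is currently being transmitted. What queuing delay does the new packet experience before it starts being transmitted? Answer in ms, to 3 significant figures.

Each queued packet: L/R = 17000/100000000 = 0.17 ms.
23 queued → 3.91 ms.
Queuing delay = 3.91 ms.

3.91 ms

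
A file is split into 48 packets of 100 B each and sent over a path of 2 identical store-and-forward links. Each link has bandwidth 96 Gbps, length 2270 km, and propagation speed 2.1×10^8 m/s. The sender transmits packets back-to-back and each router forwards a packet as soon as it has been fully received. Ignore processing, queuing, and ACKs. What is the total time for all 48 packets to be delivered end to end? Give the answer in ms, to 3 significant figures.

21.6 ms

Per-hop transmission t_tx = L/R = 800/96000000000 = 8.33333e-06 ms.
Per-hop propagation t_prop = 2270000/210000000 = 10.8095 ms.
Pipeline fill: first packet needs 2·t_tx to clear all hops; remaining 47 packets each add one t_tx.
Total = (2+48-1)·t_tx + 2·t_prop = 49·8.33333e-06 + 2·10.8095 = 21.6 ms.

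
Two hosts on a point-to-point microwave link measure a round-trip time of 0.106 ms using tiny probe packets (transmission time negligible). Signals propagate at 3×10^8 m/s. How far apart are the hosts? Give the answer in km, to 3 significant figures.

15.9 km

One-way propagation = RTT/2 = 0.053 ms.
d = s × t = 300000000 × 5.3e-05 = 15.9 km.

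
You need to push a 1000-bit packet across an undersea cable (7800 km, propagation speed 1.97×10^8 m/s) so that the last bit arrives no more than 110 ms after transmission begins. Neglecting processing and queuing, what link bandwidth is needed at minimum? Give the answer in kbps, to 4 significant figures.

Propagation delay = 7800000 / 197000000 = 39.5939 ms.
Transmission budget = 110 − 39.5939 = 70.4061 ms.
R ≥ L / t_tx = 1000 bits / 0.0704061 s = 14.20 kbps.

14.20 kbps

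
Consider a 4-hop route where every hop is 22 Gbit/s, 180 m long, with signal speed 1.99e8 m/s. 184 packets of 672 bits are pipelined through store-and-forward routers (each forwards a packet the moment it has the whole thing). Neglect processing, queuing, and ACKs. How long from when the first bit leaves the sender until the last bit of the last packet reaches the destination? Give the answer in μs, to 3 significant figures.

Per-hop transmission t_tx = L/R = 672/22000000000 = 0.0305455 μs.
Per-hop propagation t_prop = 180/199000000 = 0.904523 μs.
Pipeline fill: first packet needs 4·t_tx to clear all hops; remaining 183 packets each add one t_tx.
Total = (4+184-1)·t_tx + 4·t_prop = 187·0.0305455 + 4·0.904523 = 9.33 μs.

9.33 μs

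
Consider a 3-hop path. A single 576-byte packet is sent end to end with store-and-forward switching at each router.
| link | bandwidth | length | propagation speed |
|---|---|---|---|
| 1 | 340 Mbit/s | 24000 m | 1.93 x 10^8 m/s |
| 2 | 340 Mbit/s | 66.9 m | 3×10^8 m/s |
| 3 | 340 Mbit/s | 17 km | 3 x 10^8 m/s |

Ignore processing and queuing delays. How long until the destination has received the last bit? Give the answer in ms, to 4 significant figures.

L = 576 × 8 = 4608 bits.
Transmission delay per hop = L/R = 4608/340000000 = 0.0135529 ms; 3 hops → 0.0406588 ms.
Propagation delays (d/s per hop): 0.124352, 0.000223, 0.0566667 ms; sum = 0.181242 ms.
End-to-end = 0.2219 ms.

0.2219 ms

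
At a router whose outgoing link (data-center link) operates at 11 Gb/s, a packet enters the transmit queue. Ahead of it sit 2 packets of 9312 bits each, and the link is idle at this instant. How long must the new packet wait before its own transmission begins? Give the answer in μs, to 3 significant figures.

Each queued packet: L/R = 9312/11000000000 = 0.846545 μs.
2 queued → 1.69309 μs.
Queuing delay = 1.69 μs.

1.69 μs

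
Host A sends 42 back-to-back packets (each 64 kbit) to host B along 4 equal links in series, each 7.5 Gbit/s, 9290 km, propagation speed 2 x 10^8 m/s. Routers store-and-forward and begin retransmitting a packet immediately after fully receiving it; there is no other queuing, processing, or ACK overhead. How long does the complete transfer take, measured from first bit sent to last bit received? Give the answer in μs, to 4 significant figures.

186200 μs

Per-hop transmission t_tx = L/R = 64000/7500000000 = 8.53333 μs.
Per-hop propagation t_prop = 9290000/200000000 = 46450 μs.
Pipeline fill: first packet needs 4·t_tx to clear all hops; remaining 41 packets each add one t_tx.
Total = (4+42-1)·t_tx + 4·t_prop = 45·8.53333 + 4·46450 = 186200 μs.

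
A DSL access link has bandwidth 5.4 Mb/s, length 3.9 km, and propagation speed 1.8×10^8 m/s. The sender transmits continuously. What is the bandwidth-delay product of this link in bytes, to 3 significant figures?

Propagation delay = 3900 / 180000000 = 2.16667e-05 s.
BDP = R × t_prop = 5400000 × 2.16667e-05 = 117 bits.
In bytes: 117/8 = 14.6 bytes.

14.6 bytes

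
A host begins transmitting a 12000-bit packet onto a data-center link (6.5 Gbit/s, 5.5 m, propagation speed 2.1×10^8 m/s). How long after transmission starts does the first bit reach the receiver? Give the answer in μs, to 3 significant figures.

0.0262 μs

First bit experiences only propagation delay: d/s = 5.5/210000000 = 0.0262 μs.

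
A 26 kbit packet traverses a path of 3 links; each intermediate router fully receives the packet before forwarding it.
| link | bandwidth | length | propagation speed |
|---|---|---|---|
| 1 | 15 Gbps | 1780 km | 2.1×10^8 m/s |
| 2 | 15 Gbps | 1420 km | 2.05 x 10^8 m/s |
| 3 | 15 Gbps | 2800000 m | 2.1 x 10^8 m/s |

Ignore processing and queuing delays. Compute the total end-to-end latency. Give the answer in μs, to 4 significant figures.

L = 26000 bits.
Transmission delay per hop = L/R = 26000/15000000000 = 1.73333 μs; 3 hops → 5.2 μs.
Propagation delays (d/s per hop): 8476.19, 6926.83, 13333.3 μs; sum = 28736.4 μs.
End-to-end = 28740 μs.

28740 μs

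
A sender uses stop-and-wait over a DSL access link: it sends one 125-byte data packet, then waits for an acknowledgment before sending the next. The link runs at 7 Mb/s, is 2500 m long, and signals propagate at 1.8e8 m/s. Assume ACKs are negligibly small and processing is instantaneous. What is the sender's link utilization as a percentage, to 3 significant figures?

83.7 %

t_tx = L/R = 1000/7000000 = 0.000142857 s.
t_prop = 2500/180000000 = 1.38889e-05 s; RTT = 2.77778e-05 s.
Cycle = t_tx + RTT = 0.000170635 s.
Utilization = t_tx / cycle = 0.000142857/0.000170635 = 83.7 %.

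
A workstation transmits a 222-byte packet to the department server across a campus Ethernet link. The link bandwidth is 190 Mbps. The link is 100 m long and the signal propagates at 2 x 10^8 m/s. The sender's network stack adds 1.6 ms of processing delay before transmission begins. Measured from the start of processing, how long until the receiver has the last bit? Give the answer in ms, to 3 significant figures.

1.61 ms

L = 222 × 8 = 1776 bits.
Transmission delay = L/R = 1776 / 190000000 = 0.00934737 ms.
Propagation delay = d/s = 100 m / 200000000 m/s = 0.0005 ms.
Plus processing delay 1.6 ms = 1.6 ms.
Total = 1.61 ms.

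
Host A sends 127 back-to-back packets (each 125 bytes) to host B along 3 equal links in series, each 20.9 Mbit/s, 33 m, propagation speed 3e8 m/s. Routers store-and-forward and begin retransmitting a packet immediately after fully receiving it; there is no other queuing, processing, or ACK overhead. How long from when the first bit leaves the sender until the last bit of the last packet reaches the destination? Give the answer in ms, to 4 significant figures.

6.173 ms

Per-hop transmission t_tx = L/R = 1000/20900000 = 0.0478469 ms.
Per-hop propagation t_prop = 33/300000000 = 0.00011 ms.
Pipeline fill: first packet needs 3·t_tx to clear all hops; remaining 126 packets each add one t_tx.
Total = (3+127-1)·t_tx + 3·t_prop = 129·0.0478469 + 3·0.00011 = 6.173 ms.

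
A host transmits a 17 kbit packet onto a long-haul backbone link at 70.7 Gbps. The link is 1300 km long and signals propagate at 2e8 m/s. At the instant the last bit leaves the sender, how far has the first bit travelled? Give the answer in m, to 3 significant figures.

t_tx = L/R = 17000/70700000000 = 2.40453e-07 s.
Distance = s × t_tx = 200000000 × 2.40453e-07 = 48.1 m.

48.1 m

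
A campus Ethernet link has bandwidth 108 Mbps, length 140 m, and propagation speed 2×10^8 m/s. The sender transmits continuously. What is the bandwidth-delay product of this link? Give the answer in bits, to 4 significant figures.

75.60 bits

Propagation delay = 140 / 200000000 = 7e-07 s.
BDP = R × t_prop = 108000000 × 7e-07 = 75.6 bits.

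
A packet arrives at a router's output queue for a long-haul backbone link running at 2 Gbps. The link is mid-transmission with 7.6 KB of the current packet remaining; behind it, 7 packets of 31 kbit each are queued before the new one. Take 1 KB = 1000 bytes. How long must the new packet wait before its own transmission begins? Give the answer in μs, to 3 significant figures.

Each queued packet: L/R = 31000/2000000000 = 15.5 μs.
7 queued → 108.5 μs.
Plus remaining 60800 bits of current packet: 30.4 μs.
Queuing delay = 139 μs.

139 μs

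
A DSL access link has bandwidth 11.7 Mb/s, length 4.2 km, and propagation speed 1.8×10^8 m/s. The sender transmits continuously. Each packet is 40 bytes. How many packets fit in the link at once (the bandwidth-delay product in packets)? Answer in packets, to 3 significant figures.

0.853 packets

Propagation delay = 4200 / 180000000 = 2.33333e-05 s.
BDP = R × t_prop = 11700000 × 2.33333e-05 = 273 bits.
In packets of 320 bits: 0.853 packets.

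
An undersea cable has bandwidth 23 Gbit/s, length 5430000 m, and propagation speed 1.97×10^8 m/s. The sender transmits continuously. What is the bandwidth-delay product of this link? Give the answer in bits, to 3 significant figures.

634000000 bits

Propagation delay = 5430000 / 197000000 = 0.0275635 s.
BDP = R × t_prop = 23000000000 × 0.0275635 = 633959000 bits.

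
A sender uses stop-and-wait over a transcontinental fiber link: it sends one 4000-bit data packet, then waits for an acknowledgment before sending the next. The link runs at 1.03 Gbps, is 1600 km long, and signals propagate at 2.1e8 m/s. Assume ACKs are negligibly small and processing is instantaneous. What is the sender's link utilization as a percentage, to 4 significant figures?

t_tx = L/R = 4000/1030000000 = 3.8835e-06 s.
t_prop = 1600000/210000000 = 0.00761905 s; RTT = 0.0152381 s.
Cycle = t_tx + RTT = 0.015242 s.
Utilization = t_tx / cycle = 3.8835e-06/0.015242 = 0.02548 %.

0.02548 %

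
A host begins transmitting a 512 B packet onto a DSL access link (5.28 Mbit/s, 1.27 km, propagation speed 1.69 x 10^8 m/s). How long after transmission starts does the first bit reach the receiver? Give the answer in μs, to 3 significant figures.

7.51 μs

First bit experiences only propagation delay: d/s = 1270/169000000 = 7.51 μs.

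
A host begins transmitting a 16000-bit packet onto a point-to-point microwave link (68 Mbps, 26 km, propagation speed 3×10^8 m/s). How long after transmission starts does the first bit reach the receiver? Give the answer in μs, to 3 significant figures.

86.7 μs

First bit experiences only propagation delay: d/s = 26000/300000000 = 86.7 μs.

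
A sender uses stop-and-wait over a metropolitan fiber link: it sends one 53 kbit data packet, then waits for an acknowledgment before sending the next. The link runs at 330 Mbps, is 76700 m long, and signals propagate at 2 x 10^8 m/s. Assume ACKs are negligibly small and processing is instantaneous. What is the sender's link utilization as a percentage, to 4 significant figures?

17.31 %

t_tx = L/R = 53000/330000000 = 0.000160606 s.
t_prop = 76700/200000000 = 0.0003835 s; RTT = 0.000767 s.
Cycle = t_tx + RTT = 0.000927606 s.
Utilization = t_tx / cycle = 0.000160606/0.000927606 = 17.31 %.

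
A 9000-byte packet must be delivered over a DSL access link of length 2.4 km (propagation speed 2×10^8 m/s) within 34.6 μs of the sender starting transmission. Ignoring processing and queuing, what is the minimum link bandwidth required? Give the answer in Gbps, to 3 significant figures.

L = 72000 bits.
Propagation delay = 2400 / 200000000 = 12 μs.
Transmission budget = 34.6 − 12 = 22.6 μs.
R ≥ L / t_tx = 72000 bits / 2.26e-05 s = 3.19 Gbps.

3.19 Gbps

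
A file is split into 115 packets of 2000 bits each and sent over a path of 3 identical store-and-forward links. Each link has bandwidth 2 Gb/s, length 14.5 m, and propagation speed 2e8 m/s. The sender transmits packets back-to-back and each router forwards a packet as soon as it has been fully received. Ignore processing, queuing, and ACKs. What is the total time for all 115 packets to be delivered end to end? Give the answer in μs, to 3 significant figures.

Per-hop transmission t_tx = L/R = 2000/2000000000 = 1 μs.
Per-hop propagation t_prop = 14.5/200000000 = 0.0725 μs.
Pipeline fill: first packet needs 3·t_tx to clear all hops; remaining 114 packets each add one t_tx.
Total = (3+115-1)·t_tx + 3·t_prop = 117·1 + 3·0.0725 = 117 μs.

117 μs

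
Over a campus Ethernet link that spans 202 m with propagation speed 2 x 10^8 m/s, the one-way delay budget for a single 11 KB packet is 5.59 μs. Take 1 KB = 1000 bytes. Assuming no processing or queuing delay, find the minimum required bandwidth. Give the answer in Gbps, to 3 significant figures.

L = 88000 bits.
Propagation delay = 202 / 200000000 = 1.01 μs.
Transmission budget = 5.59 − 1.01 = 4.58 μs.
R ≥ L / t_tx = 88000 bits / 4.58e-06 s = 19.2 Gbps.

19.2 Gbps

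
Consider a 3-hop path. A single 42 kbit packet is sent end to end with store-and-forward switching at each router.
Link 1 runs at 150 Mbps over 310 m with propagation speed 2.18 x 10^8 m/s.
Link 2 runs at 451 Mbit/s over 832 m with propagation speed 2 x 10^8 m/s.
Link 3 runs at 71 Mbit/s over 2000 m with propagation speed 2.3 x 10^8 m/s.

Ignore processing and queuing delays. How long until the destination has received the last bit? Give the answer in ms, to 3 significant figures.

0.979 ms

L = 42000 bits.
Transmission delays (L/R per hop): 0.28, 0.0931264, 0.591549 ms; sum = 0.964676 ms.
Propagation delays (d/s per hop): 0.00142202, 0.00416, 0.00869565 ms; sum = 0.0142777 ms.
End-to-end = 0.979 ms.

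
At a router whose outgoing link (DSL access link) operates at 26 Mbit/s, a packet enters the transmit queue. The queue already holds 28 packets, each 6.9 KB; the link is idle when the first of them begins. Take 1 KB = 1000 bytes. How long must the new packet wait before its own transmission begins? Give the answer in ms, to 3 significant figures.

59.4 ms

Each queued packet: L/R = 55200/26000000 = 2.12308 ms.
28 queued → 59.4462 ms.
Queuing delay = 59.4 ms.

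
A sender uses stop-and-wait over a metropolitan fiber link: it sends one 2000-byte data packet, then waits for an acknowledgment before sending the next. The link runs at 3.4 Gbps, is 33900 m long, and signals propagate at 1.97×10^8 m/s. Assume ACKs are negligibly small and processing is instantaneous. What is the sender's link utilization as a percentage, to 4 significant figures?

1.349 %

t_tx = L/R = 16000/3400000000 = 4.70588e-06 s.
t_prop = 33900/197000000 = 0.000172081 s; RTT = 0.000344162 s.
Cycle = t_tx + RTT = 0.000348868 s.
Utilization = t_tx / cycle = 4.70588e-06/0.000348868 = 1.349 %.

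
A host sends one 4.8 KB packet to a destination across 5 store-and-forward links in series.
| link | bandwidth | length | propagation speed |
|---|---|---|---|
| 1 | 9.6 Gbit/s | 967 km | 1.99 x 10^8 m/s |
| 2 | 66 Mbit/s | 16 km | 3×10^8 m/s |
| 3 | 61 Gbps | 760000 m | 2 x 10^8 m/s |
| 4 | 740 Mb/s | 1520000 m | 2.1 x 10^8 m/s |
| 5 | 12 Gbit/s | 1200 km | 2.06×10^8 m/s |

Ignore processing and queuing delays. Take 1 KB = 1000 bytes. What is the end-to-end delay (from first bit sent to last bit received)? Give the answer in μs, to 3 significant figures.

22400 μs

L = 38400 bits.
Transmission delays (L/R per hop): 4, 581.818, 0.629508, 51.8919, 3.2 μs; sum = 641.54 μs.
Propagation delays (d/s per hop): 4859.3, 53.3333, 3800, 7238.1, 5825.24 μs; sum = 21776 μs.
End-to-end = 22400 μs.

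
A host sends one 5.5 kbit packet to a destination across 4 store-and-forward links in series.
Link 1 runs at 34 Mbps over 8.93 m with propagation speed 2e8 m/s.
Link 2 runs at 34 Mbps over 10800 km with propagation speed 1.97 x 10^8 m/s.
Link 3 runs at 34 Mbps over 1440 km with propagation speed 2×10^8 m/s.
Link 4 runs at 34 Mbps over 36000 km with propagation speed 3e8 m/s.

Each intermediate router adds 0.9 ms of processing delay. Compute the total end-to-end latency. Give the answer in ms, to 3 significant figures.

L = 5500 bits.
Transmission delay per hop = L/R = 5500/34000000 = 0.161765 ms; 4 hops → 0.647059 ms.
Propagation delays (d/s per hop): 4.465e-05, 54.8223, 7.2, 120 ms; sum = 182.022 ms.
Processing at 3 router(s): 3 × 0.9 ms = 2.7 ms.
End-to-end = 185 ms.

185 ms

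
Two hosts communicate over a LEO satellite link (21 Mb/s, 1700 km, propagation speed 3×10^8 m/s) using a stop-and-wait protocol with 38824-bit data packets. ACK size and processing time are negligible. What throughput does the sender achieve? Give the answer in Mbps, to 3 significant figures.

2.95 Mbps

t_tx = L/R = 38824/21000000 = 0.00184876 s.
t_prop = 1700000/300000000 = 0.00566667 s; RTT = 0.0113333 s.
Cycle = t_tx + RTT = 0.0131821 s.
Throughput = L / cycle = 38824 / 0.0131821 = 2.95 Mbps.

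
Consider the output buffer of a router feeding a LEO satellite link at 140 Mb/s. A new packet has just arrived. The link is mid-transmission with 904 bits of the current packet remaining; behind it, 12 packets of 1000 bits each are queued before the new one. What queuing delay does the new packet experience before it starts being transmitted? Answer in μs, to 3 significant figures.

Each queued packet: L/R = 1000/140000000 = 7.14286 μs.
12 queued → 85.7143 μs.
Plus remaining 904 bits of current packet: 6.45714 μs.
Queuing delay = 92.2 μs.

92.2 μs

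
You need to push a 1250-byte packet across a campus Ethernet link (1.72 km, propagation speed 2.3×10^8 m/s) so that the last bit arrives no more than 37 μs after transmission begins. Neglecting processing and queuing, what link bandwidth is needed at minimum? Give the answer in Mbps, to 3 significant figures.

339 Mbps

L = 10000 bits.
Propagation delay = 1720 / 2.3e+08 = 7.47826 μs.
Transmission budget = 37 − 7.47826 = 29.5217 μs.
R ≥ L / t_tx = 10000 bits / 2.95217e-05 s = 339 Mbps.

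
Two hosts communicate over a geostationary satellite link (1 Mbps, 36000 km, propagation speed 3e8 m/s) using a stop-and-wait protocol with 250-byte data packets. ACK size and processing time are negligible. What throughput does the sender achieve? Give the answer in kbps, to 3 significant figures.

8.26 kbps

t_tx = L/R = 2000/1000000 = 0.002 s.
t_prop = 36000000/300000000 = 0.12 s; RTT = 0.24 s.
Cycle = t_tx + RTT = 0.242 s.
Throughput = L / cycle = 2000 / 0.242 = 8.26 kbps.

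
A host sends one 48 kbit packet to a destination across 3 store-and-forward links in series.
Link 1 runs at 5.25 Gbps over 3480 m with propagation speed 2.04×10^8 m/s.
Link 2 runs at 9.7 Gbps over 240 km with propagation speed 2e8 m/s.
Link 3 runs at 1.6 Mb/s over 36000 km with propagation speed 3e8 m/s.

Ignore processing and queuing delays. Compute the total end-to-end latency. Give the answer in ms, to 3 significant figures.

151 ms

L = 48000 bits.
Transmission delays (L/R per hop): 0.00914286, 0.00494845, 30 ms; sum = 30.0141 ms.
Propagation delays (d/s per hop): 0.0170588, 1.2, 120 ms; sum = 121.217 ms.
End-to-end = 151 ms.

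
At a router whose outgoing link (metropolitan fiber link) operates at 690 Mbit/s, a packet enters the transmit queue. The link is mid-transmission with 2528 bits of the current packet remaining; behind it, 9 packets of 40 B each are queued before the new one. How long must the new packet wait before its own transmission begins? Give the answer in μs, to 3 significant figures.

Each queued packet: L/R = 320/690000000 = 0.463768 μs.
9 queued → 4.17391 μs.
Plus remaining 2528 bits of current packet: 3.66377 μs.
Queuing delay = 7.84 μs.

7.84 μs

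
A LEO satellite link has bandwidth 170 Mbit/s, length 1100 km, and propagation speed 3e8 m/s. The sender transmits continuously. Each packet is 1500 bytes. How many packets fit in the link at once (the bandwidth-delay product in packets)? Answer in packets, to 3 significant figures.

51.9 packets

Propagation delay = 1100000 / 300000000 = 0.00366667 s.
BDP = R × t_prop = 170000000 × 0.00366667 = 623333 bits.
In packets of 12000 bits: 51.9 packets.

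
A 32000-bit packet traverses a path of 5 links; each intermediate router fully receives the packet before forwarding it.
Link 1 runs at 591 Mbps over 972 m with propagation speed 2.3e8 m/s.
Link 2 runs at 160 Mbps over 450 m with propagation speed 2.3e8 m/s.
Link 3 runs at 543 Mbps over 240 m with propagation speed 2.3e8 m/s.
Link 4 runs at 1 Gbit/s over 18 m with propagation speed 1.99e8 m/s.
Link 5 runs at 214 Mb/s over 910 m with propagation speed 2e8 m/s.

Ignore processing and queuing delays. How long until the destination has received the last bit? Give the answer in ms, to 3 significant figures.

Transmission delays (L/R per hop): 0.0541455, 0.2, 0.0589319, 0.032, 0.149533 ms; sum = 0.49461 ms.
Propagation delays (d/s per hop): 0.00422609, 0.00195652, 0.00104348, 9.04523e-05, 0.00455 ms; sum = 0.0118665 ms.
End-to-end = 0.506 ms.

0.506 ms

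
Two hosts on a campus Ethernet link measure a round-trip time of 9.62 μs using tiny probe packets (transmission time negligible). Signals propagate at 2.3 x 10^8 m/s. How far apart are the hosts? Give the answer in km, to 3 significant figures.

1.11 km

One-way propagation = RTT/2 = 4.81 μs.
d = s × t = 2.3e+08 × 4.81e-06 = 1.11 km.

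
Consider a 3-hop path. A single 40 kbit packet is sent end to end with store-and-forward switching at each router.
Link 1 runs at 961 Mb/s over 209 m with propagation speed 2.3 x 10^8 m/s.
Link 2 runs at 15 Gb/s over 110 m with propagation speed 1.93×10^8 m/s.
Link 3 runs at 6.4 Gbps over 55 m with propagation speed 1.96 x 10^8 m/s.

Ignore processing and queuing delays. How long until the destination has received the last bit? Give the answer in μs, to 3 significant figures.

52.3 μs

L = 40000 bits.
Transmission delays (L/R per hop): 41.6233, 2.66667, 6.25 μs; sum = 50.54 μs.
Propagation delays (d/s per hop): 0.908696, 0.569948, 0.280612 μs; sum = 1.75926 μs.
End-to-end = 52.3 μs.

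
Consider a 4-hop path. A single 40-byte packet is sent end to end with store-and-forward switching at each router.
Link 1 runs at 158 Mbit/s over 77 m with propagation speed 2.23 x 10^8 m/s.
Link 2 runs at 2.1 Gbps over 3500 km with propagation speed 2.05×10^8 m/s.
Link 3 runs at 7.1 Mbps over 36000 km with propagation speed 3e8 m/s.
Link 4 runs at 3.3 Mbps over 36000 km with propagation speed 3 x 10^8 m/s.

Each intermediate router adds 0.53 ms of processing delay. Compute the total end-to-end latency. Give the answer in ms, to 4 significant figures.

258.8 ms

L = 40 × 8 = 320 bits.
Transmission delays (L/R per hop): 0.00202532, 0.000152381, 0.0450704, 0.0969697 ms; sum = 0.144218 ms.
Propagation delays (d/s per hop): 0.000345291, 17.0732, 120, 120 ms; sum = 257.074 ms.
Processing at 3 router(s): 3 × 0.53 ms = 1.59 ms.
End-to-end = 258.8 ms.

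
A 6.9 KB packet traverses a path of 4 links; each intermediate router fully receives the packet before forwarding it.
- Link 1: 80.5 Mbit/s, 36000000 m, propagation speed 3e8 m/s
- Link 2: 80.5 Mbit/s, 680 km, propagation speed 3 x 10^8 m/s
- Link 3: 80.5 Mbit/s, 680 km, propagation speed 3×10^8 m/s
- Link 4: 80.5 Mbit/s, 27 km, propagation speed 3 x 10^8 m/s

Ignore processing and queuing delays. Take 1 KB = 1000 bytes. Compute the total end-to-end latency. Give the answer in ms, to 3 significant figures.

127 ms

L = 55200 bits.
Transmission delay per hop = L/R = 55200/80500000 = 0.685714 ms; 4 hops → 2.74286 ms.
Propagation delays (d/s per hop): 120, 2.26667, 2.26667, 0.09 ms; sum = 124.623 ms.
End-to-end = 127 ms.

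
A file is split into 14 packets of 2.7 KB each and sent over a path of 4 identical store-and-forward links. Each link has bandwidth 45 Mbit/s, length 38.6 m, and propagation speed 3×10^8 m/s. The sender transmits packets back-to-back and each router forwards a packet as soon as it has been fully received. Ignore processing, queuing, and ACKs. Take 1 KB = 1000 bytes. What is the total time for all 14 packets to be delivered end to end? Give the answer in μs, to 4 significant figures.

8161 μs

Per-hop transmission t_tx = L/R = 21600/45000000 = 480 μs.
Per-hop propagation t_prop = 38.6/300000000 = 0.128667 μs.
Pipeline fill: first packet needs 4·t_tx to clear all hops; remaining 13 packets each add one t_tx.
Total = (4+14-1)·t_tx + 4·t_prop = 17·480 + 4·0.128667 = 8161 μs.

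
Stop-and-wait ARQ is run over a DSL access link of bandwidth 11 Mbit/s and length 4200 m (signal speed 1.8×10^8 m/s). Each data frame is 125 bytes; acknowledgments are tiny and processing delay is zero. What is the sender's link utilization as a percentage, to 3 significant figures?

66.1 %

t_tx = L/R = 1000/11000000 = 9.09091e-05 s.
t_prop = 4200/180000000 = 2.33333e-05 s; RTT = 4.66667e-05 s.
Cycle = t_tx + RTT = 0.000137576 s.
Utilization = t_tx / cycle = 9.09091e-05/0.000137576 = 66.1 %.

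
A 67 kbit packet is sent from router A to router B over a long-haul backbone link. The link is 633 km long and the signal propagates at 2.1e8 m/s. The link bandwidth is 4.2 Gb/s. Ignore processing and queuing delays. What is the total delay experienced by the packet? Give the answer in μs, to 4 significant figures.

L = 67000 bits.
Transmission delay = L/R = 67000 / 4200000000 = 15.9524 μs.
Propagation delay = d/s = 633000 m / 210000000 m/s = 3014.29 μs.
Total = 3030 μs.

3030 μs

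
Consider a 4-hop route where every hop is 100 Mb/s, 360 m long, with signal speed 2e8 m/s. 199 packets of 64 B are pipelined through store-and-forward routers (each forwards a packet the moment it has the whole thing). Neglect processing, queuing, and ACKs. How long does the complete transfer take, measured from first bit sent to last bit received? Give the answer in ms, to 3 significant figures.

Per-hop transmission t_tx = L/R = 512/100000000 = 0.00512 ms.
Per-hop propagation t_prop = 360/200000000 = 0.0018 ms.
Pipeline fill: first packet needs 4·t_tx to clear all hops; remaining 198 packets each add one t_tx.
Total = (4+199-1)·t_tx + 4·t_prop = 202·0.00512 + 4·0.0018 = 1.04 ms.

1.04 ms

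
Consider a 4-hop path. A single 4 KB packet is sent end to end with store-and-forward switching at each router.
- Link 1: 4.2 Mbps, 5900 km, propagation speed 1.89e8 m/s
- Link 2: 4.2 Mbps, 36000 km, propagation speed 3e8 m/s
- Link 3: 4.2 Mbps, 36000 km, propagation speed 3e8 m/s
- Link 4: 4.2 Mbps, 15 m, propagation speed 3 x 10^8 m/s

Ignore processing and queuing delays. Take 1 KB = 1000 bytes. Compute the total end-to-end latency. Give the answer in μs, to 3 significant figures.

L = 32000 bits.
Transmission delay per hop = L/R = 32000/4200000 = 7619.05 μs; 4 hops → 30476.2 μs.
Propagation delays (d/s per hop): 31216.9, 120000, 120000, 0.05 μs; sum = 271217 μs.
End-to-end = 302000 μs.

302000 μs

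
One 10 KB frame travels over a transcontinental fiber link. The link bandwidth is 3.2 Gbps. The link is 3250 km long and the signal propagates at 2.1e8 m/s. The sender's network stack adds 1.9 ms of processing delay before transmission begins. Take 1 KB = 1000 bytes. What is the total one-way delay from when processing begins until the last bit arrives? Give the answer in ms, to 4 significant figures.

L = 80000 bits.
Transmission delay = L/R = 80000 / 3200000000 = 0.025 ms.
Propagation delay = d/s = 3250000 m / 210000000 m/s = 15.4762 ms.
Plus processing delay 1.9 ms = 1.9 ms.
Total = 17.40 ms.

17.40 ms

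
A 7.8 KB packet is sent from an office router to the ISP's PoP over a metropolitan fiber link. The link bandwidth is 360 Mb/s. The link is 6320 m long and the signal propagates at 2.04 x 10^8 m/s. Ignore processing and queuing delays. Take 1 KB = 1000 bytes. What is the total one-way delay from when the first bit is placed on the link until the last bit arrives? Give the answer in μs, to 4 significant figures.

L = 62400 bits.
Transmission delay = L/R = 62400 / 360000000 = 173.333 μs.
Propagation delay = d/s = 6320 m / 204000000 m/s = 30.9804 μs.
Total = 204.3 μs.

204.3 μs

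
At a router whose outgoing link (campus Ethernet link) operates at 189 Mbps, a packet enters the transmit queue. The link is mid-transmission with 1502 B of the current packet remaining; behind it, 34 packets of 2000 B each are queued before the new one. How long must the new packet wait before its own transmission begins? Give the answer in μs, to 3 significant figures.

Each queued packet: L/R = 16000/189000000 = 84.6561 μs.
34 queued → 2878.31 μs.
Plus remaining 12016 bits of current packet: 63.5767 μs.
Queuing delay = 2940 μs.

2940 μs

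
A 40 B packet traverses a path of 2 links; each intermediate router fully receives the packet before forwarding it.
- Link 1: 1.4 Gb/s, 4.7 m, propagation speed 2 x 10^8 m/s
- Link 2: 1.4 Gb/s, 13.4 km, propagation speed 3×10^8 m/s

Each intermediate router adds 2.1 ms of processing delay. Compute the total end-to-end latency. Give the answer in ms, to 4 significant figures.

2.145 ms

L = 40 × 8 = 320 bits.
Transmission delay per hop = L/R = 320/1400000000 = 0.000228571 ms; 2 hops → 0.000457143 ms.
Propagation delays (d/s per hop): 2.35e-05, 0.0446667 ms; sum = 0.0446902 ms.
Processing at 1 router(s): 1 × 2.1 ms = 2.1 ms.
End-to-end = 2.145 ms.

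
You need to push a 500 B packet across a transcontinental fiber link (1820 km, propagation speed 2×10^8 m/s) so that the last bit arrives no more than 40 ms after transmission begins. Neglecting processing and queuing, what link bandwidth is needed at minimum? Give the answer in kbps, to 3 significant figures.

129 kbps

L = 4000 bits.
Propagation delay = 1820000 / 200000000 = 9.1 ms.
Transmission budget = 40 − 9.1 = 30.9 ms.
R ≥ L / t_tx = 4000 bits / 0.0309 s = 129 kbps.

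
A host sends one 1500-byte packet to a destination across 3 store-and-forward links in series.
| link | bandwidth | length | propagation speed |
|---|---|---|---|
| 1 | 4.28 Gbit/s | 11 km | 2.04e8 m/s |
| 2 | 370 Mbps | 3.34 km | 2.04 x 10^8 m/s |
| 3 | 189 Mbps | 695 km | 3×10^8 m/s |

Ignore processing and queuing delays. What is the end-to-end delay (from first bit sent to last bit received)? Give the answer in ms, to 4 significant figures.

L = 1500 × 8 = 12000 bits.
Transmission delays (L/R per hop): 0.00280374, 0.0324324, 0.0634921 ms; sum = 0.0987282 ms.
Propagation delays (d/s per hop): 0.0539216, 0.0163725, 2.31667 ms; sum = 2.38696 ms.
End-to-end = 2.486 ms.

2.486 ms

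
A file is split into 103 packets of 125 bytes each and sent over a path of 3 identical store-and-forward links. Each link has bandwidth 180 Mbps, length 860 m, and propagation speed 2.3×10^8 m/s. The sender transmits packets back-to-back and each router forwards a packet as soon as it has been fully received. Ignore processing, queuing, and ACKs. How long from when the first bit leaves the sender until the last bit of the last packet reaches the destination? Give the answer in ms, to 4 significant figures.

Per-hop transmission t_tx = L/R = 1000/180000000 = 0.00555556 ms.
Per-hop propagation t_prop = 860/2.3e+08 = 0.00373913 ms.
Pipeline fill: first packet needs 3·t_tx to clear all hops; remaining 102 packets each add one t_tx.
Total = (3+103-1)·t_tx + 3·t_prop = 105·0.00555556 + 3·0.00373913 = 0.5946 ms.

0.5946 ms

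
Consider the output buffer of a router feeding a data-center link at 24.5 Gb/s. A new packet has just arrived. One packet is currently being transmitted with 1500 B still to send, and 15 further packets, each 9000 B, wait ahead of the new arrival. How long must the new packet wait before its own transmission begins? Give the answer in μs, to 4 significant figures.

Each queued packet: L/R = 72000/24500000000 = 2.93878 μs.
15 queued → 44.0816 μs.
Plus remaining 12000 bits of current packet: 0.489796 μs.
Queuing delay = 44.57 μs.

44.57 μs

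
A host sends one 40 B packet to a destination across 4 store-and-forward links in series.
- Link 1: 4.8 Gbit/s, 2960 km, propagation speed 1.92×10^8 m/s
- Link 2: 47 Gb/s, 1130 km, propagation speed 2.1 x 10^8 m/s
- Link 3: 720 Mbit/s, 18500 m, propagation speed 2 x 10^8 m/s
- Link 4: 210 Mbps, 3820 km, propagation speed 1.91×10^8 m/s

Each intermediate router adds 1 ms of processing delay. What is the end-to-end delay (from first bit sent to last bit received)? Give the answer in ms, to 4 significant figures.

43.89 ms

L = 40 × 8 = 320 bits.
Transmission delays (L/R per hop): 6.66667e-05, 6.80851e-06, 0.000444444, 0.00152381 ms; sum = 0.00204173 ms.
Propagation delays (d/s per hop): 15.4167, 5.38095, 0.0925, 20 ms; sum = 40.8901 ms.
Processing at 3 router(s): 3 × 1 ms = 3 ms.
End-to-end = 43.89 ms.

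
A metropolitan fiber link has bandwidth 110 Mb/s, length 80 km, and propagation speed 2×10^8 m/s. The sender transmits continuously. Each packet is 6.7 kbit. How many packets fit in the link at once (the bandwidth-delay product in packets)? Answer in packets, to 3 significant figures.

Propagation delay = 80000 / 200000000 = 0.0004 s.
BDP = R × t_prop = 110000000 × 0.0004 = 44000 bits.
In packets of 6700 bits: 6.57 packets.

6.57 packets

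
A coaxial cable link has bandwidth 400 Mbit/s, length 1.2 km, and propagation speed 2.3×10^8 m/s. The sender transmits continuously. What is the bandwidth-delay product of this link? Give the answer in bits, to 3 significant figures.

2090 bits

Propagation delay = 1200 / 2.3e+08 = 5.21739e-06 s.
BDP = R × t_prop = 400000000 × 5.21739e-06 = 2086.96 bits.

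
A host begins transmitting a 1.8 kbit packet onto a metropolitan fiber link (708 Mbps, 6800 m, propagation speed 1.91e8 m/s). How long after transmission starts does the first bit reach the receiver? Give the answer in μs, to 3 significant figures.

35.6 μs

First bit experiences only propagation delay: d/s = 6800/191000000 = 35.6 μs.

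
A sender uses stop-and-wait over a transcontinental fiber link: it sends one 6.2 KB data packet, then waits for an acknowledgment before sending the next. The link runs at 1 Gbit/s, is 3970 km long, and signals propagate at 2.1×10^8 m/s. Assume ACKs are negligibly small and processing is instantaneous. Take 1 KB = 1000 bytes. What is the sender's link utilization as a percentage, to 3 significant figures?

0.131 %

t_tx = L/R = 49600/1000000000 = 4.96e-05 s.
t_prop = 3970000/210000000 = 0.0189048 s; RTT = 0.0378095 s.
Cycle = t_tx + RTT = 0.0378591 s.
Utilization = t_tx / cycle = 4.96e-05/0.0378591 = 0.131 %.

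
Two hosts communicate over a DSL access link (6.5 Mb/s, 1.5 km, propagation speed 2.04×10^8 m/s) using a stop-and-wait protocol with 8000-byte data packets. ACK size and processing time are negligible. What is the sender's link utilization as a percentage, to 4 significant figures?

99.85 %

t_tx = L/R = 64000/6500000 = 0.00984615 s.
t_prop = 1500/204000000 = 7.35294e-06 s; RTT = 1.47059e-05 s.
Cycle = t_tx + RTT = 0.00986086 s.
Utilization = t_tx / cycle = 0.00984615/0.00986086 = 99.85 %.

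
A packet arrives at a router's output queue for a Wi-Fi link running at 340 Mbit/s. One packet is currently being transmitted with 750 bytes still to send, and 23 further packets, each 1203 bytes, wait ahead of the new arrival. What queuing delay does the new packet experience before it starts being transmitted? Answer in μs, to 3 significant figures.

Each queued packet: L/R = 9624/340000000 = 28.3059 μs.
23 queued → 651.035 μs.
Plus remaining 6000 bits of current packet: 17.6471 μs.
Queuing delay = 669 μs.

669 μs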